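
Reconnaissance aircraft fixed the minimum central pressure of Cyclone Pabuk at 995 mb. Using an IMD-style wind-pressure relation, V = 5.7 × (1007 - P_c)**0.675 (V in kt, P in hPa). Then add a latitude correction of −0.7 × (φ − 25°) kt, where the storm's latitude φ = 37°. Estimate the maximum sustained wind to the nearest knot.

22 kt

ΔP = 1007 − 995 = 12 mb.
12^0.675 ≈ 5.351.
V ≈ 5.7 × 5.351 ≈ 30.5 kt.
Latitude correction: −0.7 × (37 − 25) = -8.4 kt.
Corrected V ≈ 22.1 kt → 22 kt.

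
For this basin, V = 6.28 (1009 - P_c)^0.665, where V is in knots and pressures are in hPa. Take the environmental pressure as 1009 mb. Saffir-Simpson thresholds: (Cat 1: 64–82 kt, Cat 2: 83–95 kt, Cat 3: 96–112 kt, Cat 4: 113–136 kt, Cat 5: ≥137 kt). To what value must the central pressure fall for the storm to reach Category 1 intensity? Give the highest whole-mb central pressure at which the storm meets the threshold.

Category 1 begins at V = 64 kt.
Required ΔP = (64/6.28)^(1/0.665) = 10.191^1.504 ≈ 32.82 mb.
P_c ≤ 1009 − 32.82 = 976.18, so the highest integer P_c is 976 mb.

976 mb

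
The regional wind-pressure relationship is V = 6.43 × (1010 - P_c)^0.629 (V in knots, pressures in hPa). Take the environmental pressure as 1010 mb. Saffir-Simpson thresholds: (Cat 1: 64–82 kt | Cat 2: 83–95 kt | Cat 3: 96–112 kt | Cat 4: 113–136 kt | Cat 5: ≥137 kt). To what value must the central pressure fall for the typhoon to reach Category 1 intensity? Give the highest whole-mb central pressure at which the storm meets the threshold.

Category 1 begins at V = 64 kt.
Required ΔP = (64/6.43)^(1/0.629) = 9.953^1.590 ≈ 38.60 mb.
P_c ≤ 1010 − 38.60 = 971.40, so the highest integer P_c is 971 mb.

971 mb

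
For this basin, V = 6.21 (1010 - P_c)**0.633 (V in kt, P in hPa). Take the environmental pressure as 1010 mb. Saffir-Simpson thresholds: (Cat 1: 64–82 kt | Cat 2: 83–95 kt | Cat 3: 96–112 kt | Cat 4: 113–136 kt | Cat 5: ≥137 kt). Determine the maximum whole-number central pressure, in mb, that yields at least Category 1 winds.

Category 1 begins at V = 64 kt.
Required ΔP = (64/6.21)^(1/0.633) = 10.306^1.580 ≈ 39.85 mb.
P_c ≤ 1010 − 39.85 = 970.15, so the highest integer P_c is 970 mb.

970 mb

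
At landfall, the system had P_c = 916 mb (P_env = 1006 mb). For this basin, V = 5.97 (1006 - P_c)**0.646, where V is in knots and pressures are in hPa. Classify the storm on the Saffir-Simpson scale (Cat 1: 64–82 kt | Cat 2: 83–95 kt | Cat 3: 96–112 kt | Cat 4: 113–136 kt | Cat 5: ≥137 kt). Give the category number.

ΔP = 1006 − 916 = 90 mb.
V ≈ 5.97 × 90^0.646 = 5.97 × 18.30 ≈ 109 kt.
109 kt falls in the Category 3 band.

3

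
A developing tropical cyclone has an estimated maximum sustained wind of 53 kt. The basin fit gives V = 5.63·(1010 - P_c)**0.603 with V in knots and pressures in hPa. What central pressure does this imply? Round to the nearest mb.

ΔP = (V / 5.63)^(1/0.603) = (53/5.63)^1.658.
53/5.63 = 9.414; 9.414^1.658 ≈ 41.20 mb.
P_c = 1010 − 41.20 = 968.80 ≈ 969 mb.

969 mb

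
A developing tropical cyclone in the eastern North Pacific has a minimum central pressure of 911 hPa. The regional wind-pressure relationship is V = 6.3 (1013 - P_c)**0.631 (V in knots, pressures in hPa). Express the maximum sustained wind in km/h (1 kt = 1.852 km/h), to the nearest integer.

ΔP = 1013 − 911 = 102 hPa.
V ≈ 6.3 × 102^0.631 = 6.3 × 18.511 ≈ 116.618 kt.
116.618 × 1.852 ≈ 215.98 km/h → 216 km/h.

216 km/h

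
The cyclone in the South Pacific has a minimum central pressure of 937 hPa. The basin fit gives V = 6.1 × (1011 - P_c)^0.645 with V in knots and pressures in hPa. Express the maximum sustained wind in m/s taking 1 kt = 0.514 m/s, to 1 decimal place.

ΔP = 1011 − 937 = 74 hPa.
V ≈ 6.1 × 74^0.645 = 6.1 × 16.057 ≈ 97.945 kt.
97.945 × 0.514 ≈ 50.34 m/s → 50.3 m/s.

50.3 m/s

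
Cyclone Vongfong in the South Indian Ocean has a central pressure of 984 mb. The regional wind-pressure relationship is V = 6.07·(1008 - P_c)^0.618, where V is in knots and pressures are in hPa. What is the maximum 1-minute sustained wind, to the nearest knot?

43 kt

ΔP = 1008 − 984 = 24 mb.
24^0.618 ≈ 7.128.
V ≈ 6.07 × 7.128 ≈ 43.3 kt.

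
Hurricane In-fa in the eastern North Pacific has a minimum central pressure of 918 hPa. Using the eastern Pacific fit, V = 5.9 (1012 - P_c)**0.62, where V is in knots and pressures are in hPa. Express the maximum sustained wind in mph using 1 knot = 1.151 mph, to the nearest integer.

ΔP = 1012 − 918 = 94 hPa.
V ≈ 5.9 × 94^0.62 = 5.9 × 16.724 ≈ 98.671 kt.
98.671 × 1.151 ≈ 113.57 mph → 114 mph.

114 mph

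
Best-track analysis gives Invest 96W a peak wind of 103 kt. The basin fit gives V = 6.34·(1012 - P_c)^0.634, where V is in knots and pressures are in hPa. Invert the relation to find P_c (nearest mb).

ΔP = (V / 6.34)^(1/0.634) = (103/6.34)^1.577.
103/6.34 = 16.246; 16.246^1.577 ≈ 81.23 mb.
P_c = 1012 − 81.23 = 930.77 ≈ 931 mb.

931 mb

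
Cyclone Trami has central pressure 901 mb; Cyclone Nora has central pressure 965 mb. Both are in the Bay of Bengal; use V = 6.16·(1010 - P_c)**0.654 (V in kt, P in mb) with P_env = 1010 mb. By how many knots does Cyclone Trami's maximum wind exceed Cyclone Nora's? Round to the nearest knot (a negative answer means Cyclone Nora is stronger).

58 kt

Cyclone Trami: ΔP = 109; V ≈ 6.16 × 109^0.654 ≈ 132.45 kt.
Cyclone Nora: ΔP = 45; V ≈ 6.16 × 45^0.654 ≈ 74.26 kt.
Difference ≈ 132.45 − 74.26 = 58.19 → 58 kt.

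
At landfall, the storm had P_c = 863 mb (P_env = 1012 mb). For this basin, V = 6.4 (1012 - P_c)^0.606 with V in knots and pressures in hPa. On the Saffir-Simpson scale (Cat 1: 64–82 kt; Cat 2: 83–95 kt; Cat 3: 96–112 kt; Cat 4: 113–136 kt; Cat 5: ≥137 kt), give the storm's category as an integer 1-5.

ΔP = 1012 − 863 = 149 mb.
V ≈ 6.4 × 149^0.606 = 6.4 × 20.75 ≈ 133 kt.
133 kt falls in the Category 4 band.

4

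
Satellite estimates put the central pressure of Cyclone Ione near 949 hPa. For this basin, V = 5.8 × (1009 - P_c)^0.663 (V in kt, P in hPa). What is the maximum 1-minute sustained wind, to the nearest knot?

88 kt

ΔP = 1009 − 949 = 60 hPa.
60^0.663 ≈ 15.098.
V ≈ 5.8 × 15.098 ≈ 87.6 kt.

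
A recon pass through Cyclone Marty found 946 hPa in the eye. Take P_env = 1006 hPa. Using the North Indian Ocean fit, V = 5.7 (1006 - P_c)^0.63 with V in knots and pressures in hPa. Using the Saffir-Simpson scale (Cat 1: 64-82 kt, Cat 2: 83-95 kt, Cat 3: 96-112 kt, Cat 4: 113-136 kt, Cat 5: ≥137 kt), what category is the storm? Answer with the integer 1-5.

1

ΔP = 1006 − 946 = 60 hPa.
V ≈ 5.7 × 60^0.63 = 5.7 × 13.19 ≈ 75 kt.
75 kt falls in the Category 1 band.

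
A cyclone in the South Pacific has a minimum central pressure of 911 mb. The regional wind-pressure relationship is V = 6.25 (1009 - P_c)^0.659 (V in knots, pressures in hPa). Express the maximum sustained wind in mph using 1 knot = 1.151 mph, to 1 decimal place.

147.6 mph

ΔP = 1009 − 911 = 98 mb.
V ≈ 6.25 × 98^0.659 = 6.25 × 20.522 ≈ 128.262 kt.
128.262 × 1.151 ≈ 147.63 mph → 147.6 mph.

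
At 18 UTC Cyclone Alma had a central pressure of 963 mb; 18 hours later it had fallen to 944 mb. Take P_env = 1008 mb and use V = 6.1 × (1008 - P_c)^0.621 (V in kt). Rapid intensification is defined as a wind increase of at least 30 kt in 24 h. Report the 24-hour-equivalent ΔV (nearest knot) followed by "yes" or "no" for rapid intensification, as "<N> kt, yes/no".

V₁: ΔP = 45, V ≈ 6.1 × 45^0.621 ≈ 64.86 kt.
V₂: ΔP = 64, V ≈ 6.1 × 64^0.621 ≈ 80.72 kt.
ΔV over 18 h = 15.86 kt → 24 h equivalent = 15.86 × 24/18 ≈ 21.15 kt.
21 kt < 30 kt ⇒ not rapid intensification.

21 kt, no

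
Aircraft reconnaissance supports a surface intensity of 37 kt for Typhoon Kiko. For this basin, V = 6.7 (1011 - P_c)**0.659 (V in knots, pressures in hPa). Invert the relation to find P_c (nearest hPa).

ΔP = (V / 6.7)^(1/0.659) = (37/6.7)^1.517.
37/6.7 = 5.522; 5.522^1.517 ≈ 13.37 hPa.
P_c = 1011 − 13.37 = 997.63 ≈ 998 hPa.

998 hPa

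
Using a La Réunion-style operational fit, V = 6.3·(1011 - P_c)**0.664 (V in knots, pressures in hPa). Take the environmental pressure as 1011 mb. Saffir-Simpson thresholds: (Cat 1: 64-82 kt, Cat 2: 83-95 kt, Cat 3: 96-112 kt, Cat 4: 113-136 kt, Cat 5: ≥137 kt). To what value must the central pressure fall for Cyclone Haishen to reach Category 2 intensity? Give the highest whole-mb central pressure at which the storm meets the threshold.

962 mb

Category 2 begins at V = 83 kt.
Required ΔP = (83/6.3)^(1/0.664) = 13.175^1.506 ≈ 48.57 mb.
P_c ≤ 1011 − 48.57 = 962.43, so the highest integer P_c is 962 mb.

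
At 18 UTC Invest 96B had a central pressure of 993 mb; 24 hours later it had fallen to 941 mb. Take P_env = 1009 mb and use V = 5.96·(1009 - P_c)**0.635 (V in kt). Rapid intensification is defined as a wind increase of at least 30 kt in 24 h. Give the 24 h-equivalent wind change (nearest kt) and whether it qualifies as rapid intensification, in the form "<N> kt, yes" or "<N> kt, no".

V₁: ΔP = 16, V ≈ 5.96 × 16^0.635 ≈ 34.66 kt.
V₂: ΔP = 68, V ≈ 5.96 × 68^0.635 ≈ 86.87 kt.
ΔV over 24 h = 52.21 kt → 24 h equivalent = 52.21 × 24/24 ≈ 52.21 kt.
52 kt ≥ 30 kt ⇒ rapid intensification.

52 kt, yes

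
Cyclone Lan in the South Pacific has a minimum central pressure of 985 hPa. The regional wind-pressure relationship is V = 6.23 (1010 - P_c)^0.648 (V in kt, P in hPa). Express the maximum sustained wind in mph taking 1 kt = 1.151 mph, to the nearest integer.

ΔP = 1010 − 985 = 25 hPa.
V ≈ 6.23 × 25^0.648 = 6.23 × 8.051 ≈ 50.159 kt.
50.159 × 1.151 ≈ 57.73 mph → 58 mph.

58 mph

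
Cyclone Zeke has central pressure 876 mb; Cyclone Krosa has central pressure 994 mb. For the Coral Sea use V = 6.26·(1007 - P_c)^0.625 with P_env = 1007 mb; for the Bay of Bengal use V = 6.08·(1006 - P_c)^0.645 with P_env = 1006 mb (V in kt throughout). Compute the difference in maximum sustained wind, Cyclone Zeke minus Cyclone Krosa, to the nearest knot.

Cyclone Zeke: ΔP = 131; V ≈ 6.26 × 131^0.625 ≈ 131.79 kt.
Cyclone Krosa: ΔP = 12; V ≈ 6.08 × 12^0.645 ≈ 30.20 kt.
Difference ≈ 131.79 − 30.20 = 101.59 → 102 kt.

102 kt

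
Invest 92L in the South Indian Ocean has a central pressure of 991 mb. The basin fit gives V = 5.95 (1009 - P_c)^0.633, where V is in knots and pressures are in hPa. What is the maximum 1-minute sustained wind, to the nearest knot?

ΔP = 1009 − 991 = 18 mb.
18^0.633 ≈ 6.231.
V ≈ 5.95 × 6.231 ≈ 37.1 kt.

37 kt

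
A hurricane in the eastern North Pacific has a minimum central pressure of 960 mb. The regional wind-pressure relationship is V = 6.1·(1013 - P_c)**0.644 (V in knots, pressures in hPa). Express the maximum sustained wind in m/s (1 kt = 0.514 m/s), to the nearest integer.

ΔP = 1013 − 960 = 53 mb.
V ≈ 6.1 × 53^0.644 = 6.1 × 12.895 ≈ 78.662 kt.
78.662 × 0.514 ≈ 40.43 m/s → 40 m/s.

40 m/s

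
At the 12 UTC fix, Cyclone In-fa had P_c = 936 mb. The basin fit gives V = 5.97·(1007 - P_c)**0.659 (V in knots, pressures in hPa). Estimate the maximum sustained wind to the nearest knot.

99 kt

ΔP = 1007 − 936 = 71 mb.
71^0.659 ≈ 16.595.
V ≈ 5.97 × 16.595 ≈ 99.1 kt.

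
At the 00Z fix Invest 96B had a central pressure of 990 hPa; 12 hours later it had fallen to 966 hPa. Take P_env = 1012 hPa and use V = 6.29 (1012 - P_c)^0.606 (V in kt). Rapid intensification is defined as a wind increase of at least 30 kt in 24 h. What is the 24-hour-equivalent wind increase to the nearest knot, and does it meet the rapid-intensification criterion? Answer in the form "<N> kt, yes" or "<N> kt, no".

46 kt, yes

V₁: ΔP = 22, V ≈ 6.29 × 22^0.606 ≈ 40.94 kt.
V₂: ΔP = 46, V ≈ 6.29 × 46^0.606 ≈ 64.02 kt.
ΔV over 12 h = 23.08 kt → 24 h equivalent = 23.08 × 24/12 ≈ 46.16 kt.
46 kt ≥ 30 kt ⇒ rapid intensification.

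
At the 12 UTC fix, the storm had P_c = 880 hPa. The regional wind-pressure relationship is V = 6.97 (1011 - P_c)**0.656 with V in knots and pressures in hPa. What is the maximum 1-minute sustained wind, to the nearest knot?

ΔP = 1011 − 880 = 131 hPa.
131^0.656 ≈ 24.487.
V ≈ 6.97 × 24.487 ≈ 170.7 kt.

171 kt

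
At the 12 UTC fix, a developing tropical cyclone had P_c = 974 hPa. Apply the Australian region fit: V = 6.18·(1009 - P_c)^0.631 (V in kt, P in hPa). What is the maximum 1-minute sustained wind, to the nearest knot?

ΔP = 1009 − 974 = 35 hPa.
35^0.631 ≈ 9.426.
V ≈ 6.18 × 9.426 ≈ 58.2 kt.

58 kt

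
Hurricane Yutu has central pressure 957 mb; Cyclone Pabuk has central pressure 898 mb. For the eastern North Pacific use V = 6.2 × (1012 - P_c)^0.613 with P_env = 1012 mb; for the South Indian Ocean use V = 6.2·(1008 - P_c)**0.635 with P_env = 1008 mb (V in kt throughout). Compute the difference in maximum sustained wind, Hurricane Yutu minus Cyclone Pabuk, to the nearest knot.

-50 kt

Hurricane Yutu: ΔP = 55; V ≈ 6.2 × 55^0.613 ≈ 72.32 kt.
Cyclone Pabuk: ΔP = 110; V ≈ 6.2 × 110^0.635 ≈ 122.65 kt.
Difference ≈ 72.32 − 122.65 = -50.33 → -50 kt.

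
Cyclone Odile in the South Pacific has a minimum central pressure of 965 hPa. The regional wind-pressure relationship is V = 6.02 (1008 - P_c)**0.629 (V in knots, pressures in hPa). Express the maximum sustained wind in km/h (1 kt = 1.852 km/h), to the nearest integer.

119 km/h

ΔP = 1008 − 965 = 43 hPa.
V ≈ 6.02 × 43^0.629 = 6.02 × 10.653 ≈ 64.128 kt.
64.128 × 1.852 ≈ 118.77 km/h → 119 km/h.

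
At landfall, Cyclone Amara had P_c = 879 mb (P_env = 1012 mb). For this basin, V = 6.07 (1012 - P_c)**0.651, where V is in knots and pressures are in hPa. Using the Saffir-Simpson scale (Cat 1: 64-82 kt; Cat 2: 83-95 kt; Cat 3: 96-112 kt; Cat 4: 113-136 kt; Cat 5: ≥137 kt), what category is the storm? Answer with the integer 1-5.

ΔP = 1012 − 879 = 133 mb.
V ≈ 6.07 × 133^0.651 = 6.07 × 24.13 ≈ 146 kt.
146 kt falls in the Category 5 band.

5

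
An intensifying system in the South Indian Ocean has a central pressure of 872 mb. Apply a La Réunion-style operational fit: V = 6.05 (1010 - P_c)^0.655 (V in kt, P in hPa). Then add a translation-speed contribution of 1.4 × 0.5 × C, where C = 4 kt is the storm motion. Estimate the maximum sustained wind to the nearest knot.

155 kt

ΔP = 1010 − 872 = 138 mb.
138^0.655 ≈ 25.213.
V ≈ 6.05 × 25.213 ≈ 152.5 kt.
Translation term: 1.4 × 0.5 × 4 = 2.8 kt.
Corrected V ≈ 155.3 kt → 155 kt.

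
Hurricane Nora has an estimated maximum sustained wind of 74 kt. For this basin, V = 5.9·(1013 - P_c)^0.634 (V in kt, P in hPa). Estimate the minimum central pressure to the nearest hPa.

959 hPa

ΔP = (V / 5.9)^(1/0.634) = (74/5.9)^1.577.
74/5.9 = 12.542; 12.542^1.577 ≈ 54.01 hPa.
P_c = 1013 − 54.01 = 958.99 ≈ 959 hPa.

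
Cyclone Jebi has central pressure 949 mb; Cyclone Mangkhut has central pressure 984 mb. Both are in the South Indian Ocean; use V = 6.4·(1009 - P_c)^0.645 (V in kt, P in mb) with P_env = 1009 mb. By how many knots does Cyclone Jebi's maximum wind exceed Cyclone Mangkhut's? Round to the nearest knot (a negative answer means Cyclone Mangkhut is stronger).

Cyclone Jebi: ΔP = 60; V ≈ 6.4 × 60^0.645 ≈ 89.76 kt.
Cyclone Mangkhut: ΔP = 25; V ≈ 6.4 × 25^0.645 ≈ 51.03 kt.
Difference ≈ 89.76 − 51.03 = 38.73 → 39 kt.

39 kt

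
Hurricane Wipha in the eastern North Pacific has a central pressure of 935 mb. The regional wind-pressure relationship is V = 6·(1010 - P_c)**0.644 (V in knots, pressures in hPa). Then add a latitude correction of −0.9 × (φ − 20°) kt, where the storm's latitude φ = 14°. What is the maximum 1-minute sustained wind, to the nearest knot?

102 kt

ΔP = 1010 − 935 = 75 mb.
75^0.644 ≈ 16.126.
V ≈ 6 × 16.126 ≈ 96.8 kt.
Latitude correction: −0.9 × (14 − 20) = 5.4 kt.
Corrected V ≈ 102.2 kt → 102 kt.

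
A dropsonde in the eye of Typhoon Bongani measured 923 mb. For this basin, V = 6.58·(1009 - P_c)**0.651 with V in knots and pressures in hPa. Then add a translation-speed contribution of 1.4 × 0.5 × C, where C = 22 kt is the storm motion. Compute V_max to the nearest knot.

ΔP = 1009 − 923 = 86 mb.
86^0.651 ≈ 18.170.
V ≈ 6.58 × 18.170 ≈ 119.6 kt.
Translation term: 1.4 × 0.5 × 22 = 15.4 kt.
Corrected V ≈ 135 kt → 135 kt.

135 kt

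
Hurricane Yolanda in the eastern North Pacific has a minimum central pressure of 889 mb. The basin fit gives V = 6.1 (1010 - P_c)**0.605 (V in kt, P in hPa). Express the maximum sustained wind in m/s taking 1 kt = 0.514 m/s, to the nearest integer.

57 m/s

ΔP = 1010 − 889 = 121 mb.
V ≈ 6.1 × 121^0.605 = 6.1 × 18.201 ≈ 111.024 kt.
111.024 × 0.514 ≈ 57.07 m/s → 57 m/s.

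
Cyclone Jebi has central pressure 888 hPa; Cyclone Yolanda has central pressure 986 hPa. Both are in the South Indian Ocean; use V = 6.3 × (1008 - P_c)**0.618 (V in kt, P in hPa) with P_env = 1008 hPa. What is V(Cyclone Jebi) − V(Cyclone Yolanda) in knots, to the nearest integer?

79 kt

Cyclone Jebi: ΔP = 120; V ≈ 6.3 × 120^0.618 ≈ 121.42 kt.
Cyclone Yolanda: ΔP = 22; V ≈ 6.3 × 22^0.618 ≈ 42.56 kt.
Difference ≈ 121.42 − 42.56 = 78.86 → 79 kt.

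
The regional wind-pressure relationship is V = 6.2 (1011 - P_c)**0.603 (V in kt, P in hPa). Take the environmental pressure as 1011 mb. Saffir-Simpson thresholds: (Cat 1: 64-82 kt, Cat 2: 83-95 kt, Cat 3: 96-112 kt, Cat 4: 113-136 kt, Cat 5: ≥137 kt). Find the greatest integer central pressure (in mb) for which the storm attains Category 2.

Category 2 begins at V = 83 kt.
Required ΔP = (83/6.2)^(1/0.603) = 13.387^1.658 ≈ 73.87 mb.
P_c ≤ 1011 − 73.87 = 937.13, so the highest integer P_c is 937 mb.

937 mb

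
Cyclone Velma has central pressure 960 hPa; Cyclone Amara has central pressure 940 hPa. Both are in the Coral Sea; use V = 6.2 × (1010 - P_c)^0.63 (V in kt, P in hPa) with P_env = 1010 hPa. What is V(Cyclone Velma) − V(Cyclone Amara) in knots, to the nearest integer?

-17 kt

Cyclone Velma: ΔP = 50; V ≈ 6.2 × 50^0.63 ≈ 72.90 kt.
Cyclone Amara: ΔP = 70; V ≈ 6.2 × 70^0.63 ≈ 90.12 kt.
Difference ≈ 72.90 − 90.12 = -17.22 → -17 kt.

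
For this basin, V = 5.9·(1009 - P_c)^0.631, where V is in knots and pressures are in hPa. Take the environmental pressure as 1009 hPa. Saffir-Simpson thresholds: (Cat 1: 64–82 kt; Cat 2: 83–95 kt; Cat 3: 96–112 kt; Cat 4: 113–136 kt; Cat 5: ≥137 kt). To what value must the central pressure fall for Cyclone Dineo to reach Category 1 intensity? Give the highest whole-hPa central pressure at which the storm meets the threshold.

965 hPa

Category 1 begins at V = 64 kt.
Required ΔP = (64/5.9)^(1/0.631) = 10.847^1.585 ≈ 43.73 hPa.
P_c ≤ 1009 − 43.73 = 965.27, so the highest integer P_c is 965 hPa.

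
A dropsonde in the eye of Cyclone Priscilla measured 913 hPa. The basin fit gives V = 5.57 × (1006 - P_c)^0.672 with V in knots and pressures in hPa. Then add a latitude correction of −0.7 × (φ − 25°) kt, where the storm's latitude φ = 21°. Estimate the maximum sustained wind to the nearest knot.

ΔP = 1006 − 913 = 93 hPa.
93^0.672 ≈ 21.029.
V ≈ 5.57 × 21.029 ≈ 117.1 kt.
Latitude correction: −0.7 × (21 − 25) = 2.8 kt.
Corrected V ≈ 119.9 kt → 120 kt.

120 kt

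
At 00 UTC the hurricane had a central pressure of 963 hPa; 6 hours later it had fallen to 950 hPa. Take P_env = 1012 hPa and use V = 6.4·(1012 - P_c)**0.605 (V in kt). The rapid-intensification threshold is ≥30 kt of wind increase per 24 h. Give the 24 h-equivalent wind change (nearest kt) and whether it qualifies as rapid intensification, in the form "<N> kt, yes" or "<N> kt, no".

41 kt, yes

V₁: ΔP = 49, V ≈ 6.4 × 49^0.605 ≈ 67.41 kt.
V₂: ΔP = 62, V ≈ 6.4 × 62^0.605 ≈ 77.73 kt.
ΔV over 6 h = 10.32 kt → 24 h equivalent = 10.32 × 24/6 ≈ 41.28 kt.
41 kt ≥ 30 kt ⇒ rapid intensification.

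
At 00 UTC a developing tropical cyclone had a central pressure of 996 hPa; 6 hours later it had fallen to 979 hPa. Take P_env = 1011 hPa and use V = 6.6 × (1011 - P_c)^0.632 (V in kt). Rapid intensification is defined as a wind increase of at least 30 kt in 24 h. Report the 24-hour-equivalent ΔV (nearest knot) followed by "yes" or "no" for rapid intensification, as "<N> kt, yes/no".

V₁: ΔP = 15, V ≈ 6.6 × 15^0.632 ≈ 36.55 kt.
V₂: ΔP = 32, V ≈ 6.6 × 32^0.632 ≈ 58.99 kt.
ΔV over 6 h = 22.44 kt → 24 h equivalent = 22.44 × 24/6 ≈ 89.76 kt.
90 kt ≥ 30 kt ⇒ rapid intensification.

90 kt, yes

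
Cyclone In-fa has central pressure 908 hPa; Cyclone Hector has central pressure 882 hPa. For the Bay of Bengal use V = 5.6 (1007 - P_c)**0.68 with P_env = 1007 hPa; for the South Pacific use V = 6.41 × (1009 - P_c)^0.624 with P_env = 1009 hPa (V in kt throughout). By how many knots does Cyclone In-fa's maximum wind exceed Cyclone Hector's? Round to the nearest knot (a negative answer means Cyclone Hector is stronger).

Cyclone In-fa: ΔP = 99; V ≈ 5.6 × 99^0.68 ≈ 127.41 kt.
Cyclone Hector: ΔP = 127; V ≈ 6.41 × 127^0.624 ≈ 131.71 kt.
Difference ≈ 127.41 − 131.71 = -4.30 → -4 kt.

-4 kt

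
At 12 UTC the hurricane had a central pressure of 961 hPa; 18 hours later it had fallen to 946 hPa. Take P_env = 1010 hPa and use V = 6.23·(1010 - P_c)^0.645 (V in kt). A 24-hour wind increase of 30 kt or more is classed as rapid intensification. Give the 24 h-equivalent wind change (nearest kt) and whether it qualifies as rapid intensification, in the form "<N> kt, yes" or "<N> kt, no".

V₁: ΔP = 49, V ≈ 6.23 × 49^0.645 ≈ 76.68 kt.
V₂: ΔP = 64, V ≈ 6.23 × 64^0.645 ≈ 91.09 kt.
ΔV over 18 h = 14.41 kt → 24 h equivalent = 14.41 × 24/18 ≈ 19.21 kt.
19 kt < 30 kt ⇒ not rapid intensification.

19 kt, no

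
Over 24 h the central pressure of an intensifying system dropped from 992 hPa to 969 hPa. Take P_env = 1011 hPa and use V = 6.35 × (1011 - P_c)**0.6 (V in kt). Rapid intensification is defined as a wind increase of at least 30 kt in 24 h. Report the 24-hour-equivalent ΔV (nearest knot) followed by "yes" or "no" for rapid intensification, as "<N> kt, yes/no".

V₁: ΔP = 19, V ≈ 6.35 × 19^0.6 ≈ 37.16 kt.
V₂: ΔP = 42, V ≈ 6.35 × 42^0.6 ≈ 59.80 kt.
ΔV over 24 h = 22.64 kt → 24 h equivalent = 22.64 × 24/24 ≈ 22.64 kt.
23 kt < 30 kt ⇒ not rapid intensification.

23 kt, no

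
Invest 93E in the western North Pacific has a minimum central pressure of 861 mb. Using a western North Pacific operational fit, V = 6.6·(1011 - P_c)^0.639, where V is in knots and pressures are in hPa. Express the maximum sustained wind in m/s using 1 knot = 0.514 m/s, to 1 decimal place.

ΔP = 1011 − 861 = 150 mb.
V ≈ 6.6 × 150^0.639 = 6.6 × 24.577 ≈ 162.206 kt.
162.206 × 0.514 ≈ 83.37 m/s → 83.4 m/s.

83.4 m/s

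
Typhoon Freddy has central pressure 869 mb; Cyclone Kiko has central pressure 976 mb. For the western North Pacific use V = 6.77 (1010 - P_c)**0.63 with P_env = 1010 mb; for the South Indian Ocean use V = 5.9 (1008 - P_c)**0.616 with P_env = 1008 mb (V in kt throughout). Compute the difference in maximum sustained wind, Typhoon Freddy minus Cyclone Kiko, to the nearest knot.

103 kt

Typhoon Freddy: ΔP = 141; V ≈ 6.77 × 141^0.63 ≈ 152.97 kt.
Cyclone Kiko: ΔP = 32; V ≈ 5.9 × 32^0.616 ≈ 49.89 kt.
Difference ≈ 152.97 − 49.89 = 103.08 → 103 kt.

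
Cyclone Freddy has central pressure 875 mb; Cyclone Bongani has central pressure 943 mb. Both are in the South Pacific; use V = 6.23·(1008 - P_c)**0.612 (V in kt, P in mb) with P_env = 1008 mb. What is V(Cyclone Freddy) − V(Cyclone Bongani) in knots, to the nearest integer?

44 kt

Cyclone Freddy: ΔP = 133; V ≈ 6.23 × 133^0.612 ≈ 124.25 kt.
Cyclone Bongani: ΔP = 65; V ≈ 6.23 × 65^0.612 ≈ 80.17 kt.
Difference ≈ 124.25 − 80.17 = 44.08 → 44 kt.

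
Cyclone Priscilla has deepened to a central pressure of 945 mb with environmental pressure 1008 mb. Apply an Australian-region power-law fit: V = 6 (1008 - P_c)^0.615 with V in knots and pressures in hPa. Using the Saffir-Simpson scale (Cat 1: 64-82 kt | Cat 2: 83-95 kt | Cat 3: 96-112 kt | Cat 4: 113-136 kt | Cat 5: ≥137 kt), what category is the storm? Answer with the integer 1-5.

ΔP = 1008 − 945 = 63 mb.
V ≈ 6 × 63^0.615 = 6 × 12.78 ≈ 77 kt.
77 kt falls in the Category 1 band.

1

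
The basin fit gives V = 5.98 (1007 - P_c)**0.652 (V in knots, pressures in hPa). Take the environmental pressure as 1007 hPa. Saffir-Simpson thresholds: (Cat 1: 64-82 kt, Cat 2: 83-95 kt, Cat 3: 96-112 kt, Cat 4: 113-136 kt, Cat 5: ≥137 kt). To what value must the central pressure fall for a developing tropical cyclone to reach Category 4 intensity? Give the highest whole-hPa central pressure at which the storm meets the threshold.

916 hPa

Category 4 begins at V = 113 kt.
Required ΔP = (113/5.98)^(1/0.652) = 18.896^1.534 ≈ 90.71 hPa.
P_c ≤ 1007 − 90.71 = 916.29, so the highest integer P_c is 916 hPa.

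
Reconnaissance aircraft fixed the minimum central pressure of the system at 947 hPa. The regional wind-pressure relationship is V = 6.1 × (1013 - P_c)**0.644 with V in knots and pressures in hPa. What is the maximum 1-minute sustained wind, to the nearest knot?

91 kt

ΔP = 1013 − 947 = 66 hPa.
66^0.644 ≈ 14.852.
V ≈ 6.1 × 14.852 ≈ 90.6 kt.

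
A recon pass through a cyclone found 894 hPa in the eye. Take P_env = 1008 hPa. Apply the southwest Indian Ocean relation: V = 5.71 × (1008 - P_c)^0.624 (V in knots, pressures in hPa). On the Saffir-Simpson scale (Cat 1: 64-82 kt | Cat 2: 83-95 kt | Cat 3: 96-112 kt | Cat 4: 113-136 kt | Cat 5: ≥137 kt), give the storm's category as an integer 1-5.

ΔP = 1008 − 894 = 114 hPa.
V ≈ 5.71 × 114^0.624 = 5.71 × 19.21 ≈ 110 kt.
110 kt falls in the Category 3 band.

3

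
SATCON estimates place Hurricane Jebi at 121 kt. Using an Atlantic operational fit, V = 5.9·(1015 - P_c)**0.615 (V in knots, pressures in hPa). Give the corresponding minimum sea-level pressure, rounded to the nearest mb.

879 mb

ΔP = (V / 5.9)^(1/0.615) = (121/5.9)^1.626.
121/5.9 = 20.508; 20.508^1.626 ≈ 135.90 mb.
P_c = 1015 − 135.90 = 879.10 ≈ 879 mb.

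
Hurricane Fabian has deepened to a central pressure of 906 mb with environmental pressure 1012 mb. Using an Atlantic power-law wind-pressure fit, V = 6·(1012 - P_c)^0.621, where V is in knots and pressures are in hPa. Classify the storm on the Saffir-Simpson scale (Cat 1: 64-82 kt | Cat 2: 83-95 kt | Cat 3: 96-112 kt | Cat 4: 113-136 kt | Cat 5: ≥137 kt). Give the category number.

3

ΔP = 1012 − 906 = 106 mb.
V ≈ 6 × 106^0.621 = 6 × 18.10 ≈ 109 kt.
109 kt falls in the Category 3 band.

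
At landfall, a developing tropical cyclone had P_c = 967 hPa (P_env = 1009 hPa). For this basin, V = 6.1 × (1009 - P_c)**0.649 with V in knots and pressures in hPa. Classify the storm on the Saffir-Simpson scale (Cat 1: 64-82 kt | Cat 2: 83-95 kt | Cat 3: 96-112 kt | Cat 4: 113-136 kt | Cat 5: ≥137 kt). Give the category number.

ΔP = 1009 − 967 = 42 hPa.
V ≈ 6.1 × 42^0.649 = 6.1 × 11.31 ≈ 69 kt.
69 kt falls in the Category 1 band.

1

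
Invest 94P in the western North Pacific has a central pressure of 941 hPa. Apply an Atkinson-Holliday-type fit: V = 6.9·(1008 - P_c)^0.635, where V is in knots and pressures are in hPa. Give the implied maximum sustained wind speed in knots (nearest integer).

ΔP = 1008 − 941 = 67 hPa.
67^0.635 ≈ 14.440.
V ≈ 6.9 × 14.440 ≈ 99.6 kt.

100 kt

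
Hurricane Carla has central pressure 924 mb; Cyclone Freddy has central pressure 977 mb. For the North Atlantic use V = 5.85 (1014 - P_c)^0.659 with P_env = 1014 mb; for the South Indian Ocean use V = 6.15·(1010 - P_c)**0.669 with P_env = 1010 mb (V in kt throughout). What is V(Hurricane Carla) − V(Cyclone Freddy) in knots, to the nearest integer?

Hurricane Carla: ΔP = 90; V ≈ 5.85 × 90^0.659 ≈ 113.50 kt.
Cyclone Freddy: ΔP = 33; V ≈ 6.15 × 33^0.669 ≈ 63.79 kt.
Difference ≈ 113.50 − 63.79 = 49.71 → 50 kt.

50 kt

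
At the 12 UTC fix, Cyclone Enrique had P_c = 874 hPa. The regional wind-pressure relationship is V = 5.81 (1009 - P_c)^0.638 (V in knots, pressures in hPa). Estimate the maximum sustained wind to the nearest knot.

133 kt

ΔP = 1009 − 874 = 135 hPa.
135^0.638 ≈ 22.864.
V ≈ 5.81 × 22.864 ≈ 132.8 kt.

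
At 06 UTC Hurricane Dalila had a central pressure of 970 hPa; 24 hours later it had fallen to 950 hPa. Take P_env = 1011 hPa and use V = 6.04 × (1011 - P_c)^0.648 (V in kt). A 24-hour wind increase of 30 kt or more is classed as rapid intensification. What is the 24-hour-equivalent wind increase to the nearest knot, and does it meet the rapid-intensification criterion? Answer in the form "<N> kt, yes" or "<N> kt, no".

V₁: ΔP = 41, V ≈ 6.04 × 41^0.648 ≈ 67.01 kt.
V₂: ΔP = 61, V ≈ 6.04 × 61^0.648 ≈ 86.68 kt.
ΔV over 24 h = 19.67 kt → 24 h equivalent = 19.67 × 24/24 ≈ 19.67 kt.
20 kt < 30 kt ⇒ not rapid intensification.

20 kt, no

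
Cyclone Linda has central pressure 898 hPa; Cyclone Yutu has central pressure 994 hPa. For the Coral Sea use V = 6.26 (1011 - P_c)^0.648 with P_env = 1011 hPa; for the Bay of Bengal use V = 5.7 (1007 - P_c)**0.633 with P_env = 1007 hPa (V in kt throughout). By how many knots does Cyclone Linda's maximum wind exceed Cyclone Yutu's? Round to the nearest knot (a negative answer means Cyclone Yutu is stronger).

Cyclone Linda: ΔP = 113; V ≈ 6.26 × 113^0.648 ≈ 133.96 kt.
Cyclone Yutu: ΔP = 13; V ≈ 5.7 × 13^0.633 ≈ 28.91 kt.
Difference ≈ 133.96 − 28.91 = 105.05 → 105 kt.

105 kt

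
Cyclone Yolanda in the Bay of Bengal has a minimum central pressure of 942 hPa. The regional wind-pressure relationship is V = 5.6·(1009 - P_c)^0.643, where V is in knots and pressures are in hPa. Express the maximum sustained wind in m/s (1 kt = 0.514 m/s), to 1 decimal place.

43.0 m/s

ΔP = 1009 − 942 = 67 hPa.
V ≈ 5.6 × 67^0.643 = 5.6 × 14.934 ≈ 83.628 kt.
83.628 × 0.514 ≈ 42.99 m/s → 43.0 m/s.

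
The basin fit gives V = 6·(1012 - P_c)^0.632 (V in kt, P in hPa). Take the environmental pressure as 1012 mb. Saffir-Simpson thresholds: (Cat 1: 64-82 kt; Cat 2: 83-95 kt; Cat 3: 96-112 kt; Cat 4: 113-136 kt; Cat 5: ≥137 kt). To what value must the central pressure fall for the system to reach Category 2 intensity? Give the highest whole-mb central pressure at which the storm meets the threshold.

948 mb

Category 2 begins at V = 83 kt.
Required ΔP = (83/6)^(1/0.632) = 13.833^1.582 ≈ 63.87 mb.
P_c ≤ 1012 − 63.87 = 948.13, so the highest integer P_c is 948 mb.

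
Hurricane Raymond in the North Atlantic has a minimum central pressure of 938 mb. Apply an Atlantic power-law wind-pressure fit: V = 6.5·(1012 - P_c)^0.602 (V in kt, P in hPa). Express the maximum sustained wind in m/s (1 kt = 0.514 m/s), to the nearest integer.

ΔP = 1012 − 938 = 74 mb.
V ≈ 6.5 × 74^0.602 = 6.5 × 13.344 ≈ 86.734 kt.
86.734 × 0.514 ≈ 44.58 m/s → 45 m/s.

45 m/s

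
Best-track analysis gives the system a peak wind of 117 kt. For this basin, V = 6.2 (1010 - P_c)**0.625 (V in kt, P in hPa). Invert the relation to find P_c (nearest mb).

900 mb

ΔP = (V / 6.2)^(1/0.625) = (117/6.2)^1.600.
117/6.2 = 18.871; 18.871^1.600 ≈ 109.97 mb.
P_c = 1010 − 109.97 = 900.03 ≈ 900 mb.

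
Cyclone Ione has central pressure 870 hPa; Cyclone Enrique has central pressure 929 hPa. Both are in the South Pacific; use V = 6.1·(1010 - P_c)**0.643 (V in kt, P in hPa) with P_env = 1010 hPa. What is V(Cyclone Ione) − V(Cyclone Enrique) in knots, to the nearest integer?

43 kt

Cyclone Ione: ΔP = 140; V ≈ 6.1 × 140^0.643 ≈ 146.32 kt.
Cyclone Enrique: ΔP = 81; V ≈ 6.1 × 81^0.643 ≈ 102.92 kt.
Difference ≈ 146.32 − 102.92 = 43.40 → 43 kt.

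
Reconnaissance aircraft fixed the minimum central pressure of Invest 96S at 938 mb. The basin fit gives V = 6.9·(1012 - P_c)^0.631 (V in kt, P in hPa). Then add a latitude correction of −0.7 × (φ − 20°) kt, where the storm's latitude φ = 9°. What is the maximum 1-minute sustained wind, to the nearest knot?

112 kt

ΔP = 1012 − 938 = 74 mb.
74^0.631 ≈ 15.118.
V ≈ 6.9 × 15.118 ≈ 104.3 kt.
Latitude correction: −0.7 × (9 − 20) = 7.7 kt.
Corrected V ≈ 112 kt → 112 kt.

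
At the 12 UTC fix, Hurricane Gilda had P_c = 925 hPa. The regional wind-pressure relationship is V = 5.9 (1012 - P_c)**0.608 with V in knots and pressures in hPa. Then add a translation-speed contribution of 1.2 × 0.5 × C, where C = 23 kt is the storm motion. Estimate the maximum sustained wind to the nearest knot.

ΔP = 1012 − 925 = 87 hPa.
87^0.608 ≈ 15.109.
V ≈ 5.9 × 15.109 ≈ 89.1 kt.
Translation term: 1.2 × 0.5 × 23 = 13.8 kt.
Corrected V ≈ 102.9 kt → 103 kt.

103 kt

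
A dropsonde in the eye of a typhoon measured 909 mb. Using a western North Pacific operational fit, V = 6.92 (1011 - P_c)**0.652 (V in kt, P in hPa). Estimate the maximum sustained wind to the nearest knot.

141 kt

ΔP = 1011 − 909 = 102 mb.
102^0.652 ≈ 20.399.
V ≈ 6.92 × 20.399 ≈ 141.2 kt.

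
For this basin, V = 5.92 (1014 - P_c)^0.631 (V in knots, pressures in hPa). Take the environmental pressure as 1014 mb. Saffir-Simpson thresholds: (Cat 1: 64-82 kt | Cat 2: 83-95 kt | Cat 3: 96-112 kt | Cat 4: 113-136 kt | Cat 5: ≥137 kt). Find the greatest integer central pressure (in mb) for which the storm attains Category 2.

948 mb

Category 2 begins at V = 83 kt.
Required ΔP = (83/5.92)^(1/0.631) = 14.020^1.585 ≈ 65.67 mb.
P_c ≤ 1014 − 65.67 = 948.33, so the highest integer P_c is 948 mb.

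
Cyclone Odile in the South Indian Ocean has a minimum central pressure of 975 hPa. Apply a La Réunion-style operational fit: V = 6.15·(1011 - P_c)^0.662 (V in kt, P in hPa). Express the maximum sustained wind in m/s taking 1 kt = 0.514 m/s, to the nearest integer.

ΔP = 1011 − 975 = 36 hPa.
V ≈ 6.15 × 36^0.662 = 6.15 × 10.722 ≈ 65.940 kt.
65.940 × 0.514 ≈ 33.89 m/s → 34 m/s.

34 m/s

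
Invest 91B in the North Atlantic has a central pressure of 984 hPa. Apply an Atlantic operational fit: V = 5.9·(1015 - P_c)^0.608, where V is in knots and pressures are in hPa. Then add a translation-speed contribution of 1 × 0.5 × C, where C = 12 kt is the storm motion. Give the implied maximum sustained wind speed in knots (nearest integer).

ΔP = 1015 − 984 = 31 hPa.
31^0.608 ≈ 8.068.
V ≈ 5.9 × 8.068 ≈ 47.6 kt.
Translation term: 1 × 0.5 × 12 = 6 kt.
Corrected V ≈ 53.6 kt → 54 kt.

54 kt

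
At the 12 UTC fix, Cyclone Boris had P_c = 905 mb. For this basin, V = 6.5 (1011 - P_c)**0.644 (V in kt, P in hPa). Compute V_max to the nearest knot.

131 kt

ΔP = 1011 − 905 = 106 mb.
106^0.644 ≈ 20.151.
V ≈ 6.5 × 20.151 ≈ 131.0 kt.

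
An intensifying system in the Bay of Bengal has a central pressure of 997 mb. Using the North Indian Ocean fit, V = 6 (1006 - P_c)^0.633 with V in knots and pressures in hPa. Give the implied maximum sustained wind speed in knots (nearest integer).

24 kt

ΔP = 1006 − 997 = 9 mb.
9^0.633 ≈ 4.018.
V ≈ 6 × 4.018 ≈ 24.1 kt.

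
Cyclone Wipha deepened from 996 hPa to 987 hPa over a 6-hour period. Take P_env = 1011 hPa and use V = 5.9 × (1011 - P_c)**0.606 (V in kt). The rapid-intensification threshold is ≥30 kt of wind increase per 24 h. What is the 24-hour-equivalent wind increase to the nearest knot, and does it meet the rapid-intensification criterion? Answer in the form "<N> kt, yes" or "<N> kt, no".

40 kt, yes

V₁: ΔP = 15, V ≈ 5.9 × 15^0.606 ≈ 30.45 kt.
V₂: ΔP = 24, V ≈ 5.9 × 24^0.606 ≈ 40.48 kt.
ΔV over 6 h = 10.03 kt → 24 h equivalent = 10.03 × 24/6 ≈ 40.12 kt.
40 kt ≥ 30 kt ⇒ rapid intensification.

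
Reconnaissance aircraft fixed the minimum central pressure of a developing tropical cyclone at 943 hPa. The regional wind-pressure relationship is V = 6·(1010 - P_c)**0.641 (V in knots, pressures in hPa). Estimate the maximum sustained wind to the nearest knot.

89 kt

ΔP = 1010 − 943 = 67 hPa.
67^0.641 ≈ 14.809.
V ≈ 6 × 14.809 ≈ 88.9 kt.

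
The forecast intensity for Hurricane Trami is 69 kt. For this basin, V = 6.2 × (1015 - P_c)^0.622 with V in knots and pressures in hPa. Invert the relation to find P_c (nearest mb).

967 mb

ΔP = (V / 6.2)^(1/0.622) = (69/6.2)^1.608.
69/6.2 = 11.129; 11.129^1.608 ≈ 48.13 mb.
P_c = 1015 − 48.13 = 966.87 ≈ 967 mb.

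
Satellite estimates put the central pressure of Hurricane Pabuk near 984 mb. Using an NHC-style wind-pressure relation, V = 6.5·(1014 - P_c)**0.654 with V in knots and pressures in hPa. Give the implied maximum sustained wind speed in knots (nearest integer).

ΔP = 1014 − 984 = 30 mb.
30^0.654 ≈ 9.248.
V ≈ 6.5 × 9.248 ≈ 60.1 kt.

60 kt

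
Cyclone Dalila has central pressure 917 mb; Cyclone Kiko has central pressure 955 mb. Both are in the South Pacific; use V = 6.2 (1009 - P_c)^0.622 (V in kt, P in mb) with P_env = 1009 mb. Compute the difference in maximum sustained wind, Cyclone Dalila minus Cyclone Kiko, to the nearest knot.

Cyclone Dalila: ΔP = 92; V ≈ 6.2 × 92^0.622 ≈ 103.24 kt.
Cyclone Kiko: ΔP = 54; V ≈ 6.2 × 54^0.622 ≈ 74.12 kt.
Difference ≈ 103.24 − 74.12 = 29.12 → 29 kt.

29 kt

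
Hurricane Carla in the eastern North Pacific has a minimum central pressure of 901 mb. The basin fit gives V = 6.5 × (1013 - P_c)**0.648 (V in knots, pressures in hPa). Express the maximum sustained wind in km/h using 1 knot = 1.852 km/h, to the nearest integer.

ΔP = 1013 − 901 = 112 mb.
V ≈ 6.5 × 112^0.648 = 6.5 × 21.276 ≈ 138.295 kt.
138.295 × 1.852 ≈ 256.12 km/h → 256 km/h.

256 km/h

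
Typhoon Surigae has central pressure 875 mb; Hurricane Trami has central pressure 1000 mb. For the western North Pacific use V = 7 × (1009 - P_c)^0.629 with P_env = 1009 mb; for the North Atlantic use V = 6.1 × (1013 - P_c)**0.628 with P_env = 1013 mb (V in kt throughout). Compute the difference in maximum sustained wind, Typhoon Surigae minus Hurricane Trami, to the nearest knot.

Typhoon Surigae: ΔP = 134; V ≈ 7 × 134^0.629 ≈ 152.42 kt.
Hurricane Trami: ΔP = 13; V ≈ 6.1 × 13^0.628 ≈ 30.54 kt.
Difference ≈ 152.42 − 30.54 = 121.88 → 122 kt.

122 kt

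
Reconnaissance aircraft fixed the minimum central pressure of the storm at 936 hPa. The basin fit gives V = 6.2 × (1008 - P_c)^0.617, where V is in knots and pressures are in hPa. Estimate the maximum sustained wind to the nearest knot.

87 kt

ΔP = 1008 − 936 = 72 hPa.
72^0.617 ≈ 13.995.
V ≈ 6.2 × 13.995 ≈ 86.8 kt.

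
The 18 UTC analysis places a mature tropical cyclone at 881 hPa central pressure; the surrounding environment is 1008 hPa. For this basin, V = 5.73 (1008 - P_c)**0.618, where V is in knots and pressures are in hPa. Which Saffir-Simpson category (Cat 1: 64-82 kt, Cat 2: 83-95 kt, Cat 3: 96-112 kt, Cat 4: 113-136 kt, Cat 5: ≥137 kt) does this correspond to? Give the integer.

ΔP = 1008 − 881 = 127 hPa.
V ≈ 5.73 × 127^0.618 = 5.73 × 19.96 ≈ 114 kt.
114 kt falls in the Category 4 band.

4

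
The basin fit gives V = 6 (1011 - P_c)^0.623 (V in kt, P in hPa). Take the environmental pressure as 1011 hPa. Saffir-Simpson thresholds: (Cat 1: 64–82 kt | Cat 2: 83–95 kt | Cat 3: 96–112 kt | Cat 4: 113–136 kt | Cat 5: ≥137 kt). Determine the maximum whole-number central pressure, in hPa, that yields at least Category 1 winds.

966 hPa

Category 1 begins at V = 64 kt.
Required ΔP = (64/6)^(1/0.623) = 10.667^1.605 ≈ 44.68 hPa.
P_c ≤ 1011 − 44.68 = 966.32, so the highest integer P_c is 966 hPa.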